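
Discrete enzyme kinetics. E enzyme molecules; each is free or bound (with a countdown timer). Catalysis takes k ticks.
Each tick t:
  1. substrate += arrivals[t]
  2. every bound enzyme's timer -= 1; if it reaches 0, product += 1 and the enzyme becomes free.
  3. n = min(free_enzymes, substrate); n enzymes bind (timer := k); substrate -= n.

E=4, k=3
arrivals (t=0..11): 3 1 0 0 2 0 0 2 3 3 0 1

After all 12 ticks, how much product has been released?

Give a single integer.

Answer: 10

Derivation:
t=0: arr=3 -> substrate=0 bound=3 product=0
t=1: arr=1 -> substrate=0 bound=4 product=0
t=2: arr=0 -> substrate=0 bound=4 product=0
t=3: arr=0 -> substrate=0 bound=1 product=3
t=4: arr=2 -> substrate=0 bound=2 product=4
t=5: arr=0 -> substrate=0 bound=2 product=4
t=6: arr=0 -> substrate=0 bound=2 product=4
t=7: arr=2 -> substrate=0 bound=2 product=6
t=8: arr=3 -> substrate=1 bound=4 product=6
t=9: arr=3 -> substrate=4 bound=4 product=6
t=10: arr=0 -> substrate=2 bound=4 product=8
t=11: arr=1 -> substrate=1 bound=4 product=10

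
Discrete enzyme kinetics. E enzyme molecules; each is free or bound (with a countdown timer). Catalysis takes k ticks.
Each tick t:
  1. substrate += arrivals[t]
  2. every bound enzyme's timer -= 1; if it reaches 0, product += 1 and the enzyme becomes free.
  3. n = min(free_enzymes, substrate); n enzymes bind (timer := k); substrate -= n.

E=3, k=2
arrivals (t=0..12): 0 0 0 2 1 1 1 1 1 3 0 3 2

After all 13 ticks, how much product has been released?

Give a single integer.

Answer: 10

Derivation:
t=0: arr=0 -> substrate=0 bound=0 product=0
t=1: arr=0 -> substrate=0 bound=0 product=0
t=2: arr=0 -> substrate=0 bound=0 product=0
t=3: arr=2 -> substrate=0 bound=2 product=0
t=4: arr=1 -> substrate=0 bound=3 product=0
t=5: arr=1 -> substrate=0 bound=2 product=2
t=6: arr=1 -> substrate=0 bound=2 product=3
t=7: arr=1 -> substrate=0 bound=2 product=4
t=8: arr=1 -> substrate=0 bound=2 product=5
t=9: arr=3 -> substrate=1 bound=3 product=6
t=10: arr=0 -> substrate=0 bound=3 product=7
t=11: arr=3 -> substrate=1 bound=3 product=9
t=12: arr=2 -> substrate=2 bound=3 product=10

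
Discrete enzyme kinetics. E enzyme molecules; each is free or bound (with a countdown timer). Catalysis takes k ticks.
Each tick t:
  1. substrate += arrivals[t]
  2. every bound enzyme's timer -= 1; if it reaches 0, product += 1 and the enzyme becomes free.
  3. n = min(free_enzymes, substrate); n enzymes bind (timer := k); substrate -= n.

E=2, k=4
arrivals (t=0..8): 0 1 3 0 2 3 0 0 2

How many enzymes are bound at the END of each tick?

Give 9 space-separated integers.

Answer: 0 1 2 2 2 2 2 2 2

Derivation:
t=0: arr=0 -> substrate=0 bound=0 product=0
t=1: arr=1 -> substrate=0 bound=1 product=0
t=2: arr=3 -> substrate=2 bound=2 product=0
t=3: arr=0 -> substrate=2 bound=2 product=0
t=4: arr=2 -> substrate=4 bound=2 product=0
t=5: arr=3 -> substrate=6 bound=2 product=1
t=6: arr=0 -> substrate=5 bound=2 product=2
t=7: arr=0 -> substrate=5 bound=2 product=2
t=8: arr=2 -> substrate=7 bound=2 product=2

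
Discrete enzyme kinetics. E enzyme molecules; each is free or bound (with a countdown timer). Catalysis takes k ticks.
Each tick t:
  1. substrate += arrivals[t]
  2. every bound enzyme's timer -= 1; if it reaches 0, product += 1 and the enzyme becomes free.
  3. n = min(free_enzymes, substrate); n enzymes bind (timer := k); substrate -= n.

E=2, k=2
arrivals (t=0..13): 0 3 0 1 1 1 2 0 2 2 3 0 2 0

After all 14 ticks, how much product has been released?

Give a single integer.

t=0: arr=0 -> substrate=0 bound=0 product=0
t=1: arr=3 -> substrate=1 bound=2 product=0
t=2: arr=0 -> substrate=1 bound=2 product=0
t=3: arr=1 -> substrate=0 bound=2 product=2
t=4: arr=1 -> substrate=1 bound=2 product=2
t=5: arr=1 -> substrate=0 bound=2 product=4
t=6: arr=2 -> substrate=2 bound=2 product=4
t=7: arr=0 -> substrate=0 bound=2 product=6
t=8: arr=2 -> substrate=2 bound=2 product=6
t=9: arr=2 -> substrate=2 bound=2 product=8
t=10: arr=3 -> substrate=5 bound=2 product=8
t=11: arr=0 -> substrate=3 bound=2 product=10
t=12: arr=2 -> substrate=5 bound=2 product=10
t=13: arr=0 -> substrate=3 bound=2 product=12

Answer: 12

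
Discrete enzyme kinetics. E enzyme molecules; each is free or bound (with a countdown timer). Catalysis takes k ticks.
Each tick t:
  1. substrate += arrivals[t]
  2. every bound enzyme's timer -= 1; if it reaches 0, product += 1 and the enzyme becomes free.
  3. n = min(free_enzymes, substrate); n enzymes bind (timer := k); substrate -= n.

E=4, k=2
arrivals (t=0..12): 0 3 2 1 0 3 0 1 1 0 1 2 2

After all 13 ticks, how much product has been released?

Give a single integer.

Answer: 12

Derivation:
t=0: arr=0 -> substrate=0 bound=0 product=0
t=1: arr=3 -> substrate=0 bound=3 product=0
t=2: arr=2 -> substrate=1 bound=4 product=0
t=3: arr=1 -> substrate=0 bound=3 product=3
t=4: arr=0 -> substrate=0 bound=2 product=4
t=5: arr=3 -> substrate=0 bound=3 product=6
t=6: arr=0 -> substrate=0 bound=3 product=6
t=7: arr=1 -> substrate=0 bound=1 product=9
t=8: arr=1 -> substrate=0 bound=2 product=9
t=9: arr=0 -> substrate=0 bound=1 product=10
t=10: arr=1 -> substrate=0 bound=1 product=11
t=11: arr=2 -> substrate=0 bound=3 product=11
t=12: arr=2 -> substrate=0 bound=4 product=12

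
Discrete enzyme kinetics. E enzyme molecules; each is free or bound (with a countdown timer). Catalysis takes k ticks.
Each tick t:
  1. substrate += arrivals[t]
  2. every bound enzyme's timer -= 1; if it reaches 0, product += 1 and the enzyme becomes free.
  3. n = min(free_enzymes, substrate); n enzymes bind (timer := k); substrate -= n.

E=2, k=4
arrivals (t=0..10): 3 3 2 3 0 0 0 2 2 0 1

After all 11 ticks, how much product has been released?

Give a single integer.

t=0: arr=3 -> substrate=1 bound=2 product=0
t=1: arr=3 -> substrate=4 bound=2 product=0
t=2: arr=2 -> substrate=6 bound=2 product=0
t=3: arr=3 -> substrate=9 bound=2 product=0
t=4: arr=0 -> substrate=7 bound=2 product=2
t=5: arr=0 -> substrate=7 bound=2 product=2
t=6: arr=0 -> substrate=7 bound=2 product=2
t=7: arr=2 -> substrate=9 bound=2 product=2
t=8: arr=2 -> substrate=9 bound=2 product=4
t=9: arr=0 -> substrate=9 bound=2 product=4
t=10: arr=1 -> substrate=10 bound=2 product=4

Answer: 4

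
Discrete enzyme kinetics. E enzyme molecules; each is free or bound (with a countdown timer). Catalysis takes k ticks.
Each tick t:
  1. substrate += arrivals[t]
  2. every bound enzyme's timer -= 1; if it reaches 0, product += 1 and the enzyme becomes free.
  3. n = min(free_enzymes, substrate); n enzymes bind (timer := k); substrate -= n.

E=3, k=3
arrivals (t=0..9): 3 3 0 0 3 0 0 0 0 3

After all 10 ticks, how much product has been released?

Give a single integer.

t=0: arr=3 -> substrate=0 bound=3 product=0
t=1: arr=3 -> substrate=3 bound=3 product=0
t=2: arr=0 -> substrate=3 bound=3 product=0
t=3: arr=0 -> substrate=0 bound=3 product=3
t=4: arr=3 -> substrate=3 bound=3 product=3
t=5: arr=0 -> substrate=3 bound=3 product=3
t=6: arr=0 -> substrate=0 bound=3 product=6
t=7: arr=0 -> substrate=0 bound=3 product=6
t=8: arr=0 -> substrate=0 bound=3 product=6
t=9: arr=3 -> substrate=0 bound=3 product=9

Answer: 9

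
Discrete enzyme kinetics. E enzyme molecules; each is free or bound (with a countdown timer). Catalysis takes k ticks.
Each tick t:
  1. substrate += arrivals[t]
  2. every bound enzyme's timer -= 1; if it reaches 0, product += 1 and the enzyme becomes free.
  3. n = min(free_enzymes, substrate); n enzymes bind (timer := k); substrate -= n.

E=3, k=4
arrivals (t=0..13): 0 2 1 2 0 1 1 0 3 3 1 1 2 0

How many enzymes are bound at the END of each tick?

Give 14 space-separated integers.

Answer: 0 2 3 3 3 3 3 3 3 3 3 3 3 3

Derivation:
t=0: arr=0 -> substrate=0 bound=0 product=0
t=1: arr=2 -> substrate=0 bound=2 product=0
t=2: arr=1 -> substrate=0 bound=3 product=0
t=3: arr=2 -> substrate=2 bound=3 product=0
t=4: arr=0 -> substrate=2 bound=3 product=0
t=5: arr=1 -> substrate=1 bound=3 product=2
t=6: arr=1 -> substrate=1 bound=3 product=3
t=7: arr=0 -> substrate=1 bound=3 product=3
t=8: arr=3 -> substrate=4 bound=3 product=3
t=9: arr=3 -> substrate=5 bound=3 product=5
t=10: arr=1 -> substrate=5 bound=3 product=6
t=11: arr=1 -> substrate=6 bound=3 product=6
t=12: arr=2 -> substrate=8 bound=3 product=6
t=13: arr=0 -> substrate=6 bound=3 product=8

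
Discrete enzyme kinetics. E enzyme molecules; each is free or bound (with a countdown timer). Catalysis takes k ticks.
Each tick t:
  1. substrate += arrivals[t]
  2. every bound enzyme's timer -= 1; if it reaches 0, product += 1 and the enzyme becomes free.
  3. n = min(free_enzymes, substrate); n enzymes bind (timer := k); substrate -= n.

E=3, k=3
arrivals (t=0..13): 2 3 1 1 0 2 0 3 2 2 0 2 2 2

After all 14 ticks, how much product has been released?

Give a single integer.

Answer: 12

Derivation:
t=0: arr=2 -> substrate=0 bound=2 product=0
t=1: arr=3 -> substrate=2 bound=3 product=0
t=2: arr=1 -> substrate=3 bound=3 product=0
t=3: arr=1 -> substrate=2 bound=3 product=2
t=4: arr=0 -> substrate=1 bound=3 product=3
t=5: arr=2 -> substrate=3 bound=3 product=3
t=6: arr=0 -> substrate=1 bound=3 product=5
t=7: arr=3 -> substrate=3 bound=3 product=6
t=8: arr=2 -> substrate=5 bound=3 product=6
t=9: arr=2 -> substrate=5 bound=3 product=8
t=10: arr=0 -> substrate=4 bound=3 product=9
t=11: arr=2 -> substrate=6 bound=3 product=9
t=12: arr=2 -> substrate=6 bound=3 product=11
t=13: arr=2 -> substrate=7 bound=3 product=12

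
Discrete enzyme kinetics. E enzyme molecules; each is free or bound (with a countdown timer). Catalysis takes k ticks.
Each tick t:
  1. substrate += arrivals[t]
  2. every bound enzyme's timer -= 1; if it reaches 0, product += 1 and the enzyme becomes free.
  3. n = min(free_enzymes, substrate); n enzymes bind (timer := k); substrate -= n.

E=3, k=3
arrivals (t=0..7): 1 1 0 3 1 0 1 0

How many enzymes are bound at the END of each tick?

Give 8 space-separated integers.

t=0: arr=1 -> substrate=0 bound=1 product=0
t=1: arr=1 -> substrate=0 bound=2 product=0
t=2: arr=0 -> substrate=0 bound=2 product=0
t=3: arr=3 -> substrate=1 bound=3 product=1
t=4: arr=1 -> substrate=1 bound=3 product=2
t=5: arr=0 -> substrate=1 bound=3 product=2
t=6: arr=1 -> substrate=0 bound=3 product=4
t=7: arr=0 -> substrate=0 bound=2 product=5

Answer: 1 2 2 3 3 3 3 2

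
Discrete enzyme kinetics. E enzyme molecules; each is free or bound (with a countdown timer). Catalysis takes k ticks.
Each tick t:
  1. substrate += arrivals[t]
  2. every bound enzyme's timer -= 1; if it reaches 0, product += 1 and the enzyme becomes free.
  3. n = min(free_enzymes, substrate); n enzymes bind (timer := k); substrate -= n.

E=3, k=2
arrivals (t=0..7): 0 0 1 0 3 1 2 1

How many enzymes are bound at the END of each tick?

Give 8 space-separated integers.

t=0: arr=0 -> substrate=0 bound=0 product=0
t=1: arr=0 -> substrate=0 bound=0 product=0
t=2: arr=1 -> substrate=0 bound=1 product=0
t=3: arr=0 -> substrate=0 bound=1 product=0
t=4: arr=3 -> substrate=0 bound=3 product=1
t=5: arr=1 -> substrate=1 bound=3 product=1
t=6: arr=2 -> substrate=0 bound=3 product=4
t=7: arr=1 -> substrate=1 bound=3 product=4

Answer: 0 0 1 1 3 3 3 3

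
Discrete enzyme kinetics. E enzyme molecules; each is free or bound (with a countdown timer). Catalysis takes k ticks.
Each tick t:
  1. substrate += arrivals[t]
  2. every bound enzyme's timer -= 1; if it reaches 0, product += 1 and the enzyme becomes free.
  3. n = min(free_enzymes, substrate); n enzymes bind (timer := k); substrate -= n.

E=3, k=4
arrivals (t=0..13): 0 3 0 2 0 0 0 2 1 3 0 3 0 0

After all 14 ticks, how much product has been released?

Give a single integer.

Answer: 8

Derivation:
t=0: arr=0 -> substrate=0 bound=0 product=0
t=1: arr=3 -> substrate=0 bound=3 product=0
t=2: arr=0 -> substrate=0 bound=3 product=0
t=3: arr=2 -> substrate=2 bound=3 product=0
t=4: arr=0 -> substrate=2 bound=3 product=0
t=5: arr=0 -> substrate=0 bound=2 product=3
t=6: arr=0 -> substrate=0 bound=2 product=3
t=7: arr=2 -> substrate=1 bound=3 product=3
t=8: arr=1 -> substrate=2 bound=3 product=3
t=9: arr=3 -> substrate=3 bound=3 product=5
t=10: arr=0 -> substrate=3 bound=3 product=5
t=11: arr=3 -> substrate=5 bound=3 product=6
t=12: arr=0 -> substrate=5 bound=3 product=6
t=13: arr=0 -> substrate=3 bound=3 product=8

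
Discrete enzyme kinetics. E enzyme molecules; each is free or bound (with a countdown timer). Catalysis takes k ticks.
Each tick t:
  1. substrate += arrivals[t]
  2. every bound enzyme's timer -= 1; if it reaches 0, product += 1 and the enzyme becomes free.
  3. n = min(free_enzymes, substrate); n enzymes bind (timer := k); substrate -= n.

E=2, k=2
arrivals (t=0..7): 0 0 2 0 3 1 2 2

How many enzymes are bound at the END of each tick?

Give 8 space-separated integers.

t=0: arr=0 -> substrate=0 bound=0 product=0
t=1: arr=0 -> substrate=0 bound=0 product=0
t=2: arr=2 -> substrate=0 bound=2 product=0
t=3: arr=0 -> substrate=0 bound=2 product=0
t=4: arr=3 -> substrate=1 bound=2 product=2
t=5: arr=1 -> substrate=2 bound=2 product=2
t=6: arr=2 -> substrate=2 bound=2 product=4
t=7: arr=2 -> substrate=4 bound=2 product=4

Answer: 0 0 2 2 2 2 2 2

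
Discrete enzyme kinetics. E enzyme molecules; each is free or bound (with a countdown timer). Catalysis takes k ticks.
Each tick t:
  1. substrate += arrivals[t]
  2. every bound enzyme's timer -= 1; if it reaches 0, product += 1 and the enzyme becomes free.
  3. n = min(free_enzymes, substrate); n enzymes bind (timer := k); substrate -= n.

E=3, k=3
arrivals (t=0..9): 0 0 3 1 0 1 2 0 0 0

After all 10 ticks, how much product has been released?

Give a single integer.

t=0: arr=0 -> substrate=0 bound=0 product=0
t=1: arr=0 -> substrate=0 bound=0 product=0
t=2: arr=3 -> substrate=0 bound=3 product=0
t=3: arr=1 -> substrate=1 bound=3 product=0
t=4: arr=0 -> substrate=1 bound=3 product=0
t=5: arr=1 -> substrate=0 bound=2 product=3
t=6: arr=2 -> substrate=1 bound=3 product=3
t=7: arr=0 -> substrate=1 bound=3 product=3
t=8: arr=0 -> substrate=0 bound=2 product=5
t=9: arr=0 -> substrate=0 bound=1 product=6

Answer: 6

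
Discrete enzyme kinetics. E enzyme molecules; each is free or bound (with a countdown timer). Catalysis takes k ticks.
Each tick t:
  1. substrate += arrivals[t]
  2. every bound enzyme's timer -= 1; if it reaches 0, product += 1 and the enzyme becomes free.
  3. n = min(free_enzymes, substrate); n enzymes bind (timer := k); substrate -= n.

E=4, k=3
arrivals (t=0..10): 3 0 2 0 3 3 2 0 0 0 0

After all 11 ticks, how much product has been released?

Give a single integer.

t=0: arr=3 -> substrate=0 bound=3 product=0
t=1: arr=0 -> substrate=0 bound=3 product=0
t=2: arr=2 -> substrate=1 bound=4 product=0
t=3: arr=0 -> substrate=0 bound=2 product=3
t=4: arr=3 -> substrate=1 bound=4 product=3
t=5: arr=3 -> substrate=3 bound=4 product=4
t=6: arr=2 -> substrate=4 bound=4 product=5
t=7: arr=0 -> substrate=2 bound=4 product=7
t=8: arr=0 -> substrate=1 bound=4 product=8
t=9: arr=0 -> substrate=0 bound=4 product=9
t=10: arr=0 -> substrate=0 bound=2 product=11

Answer: 11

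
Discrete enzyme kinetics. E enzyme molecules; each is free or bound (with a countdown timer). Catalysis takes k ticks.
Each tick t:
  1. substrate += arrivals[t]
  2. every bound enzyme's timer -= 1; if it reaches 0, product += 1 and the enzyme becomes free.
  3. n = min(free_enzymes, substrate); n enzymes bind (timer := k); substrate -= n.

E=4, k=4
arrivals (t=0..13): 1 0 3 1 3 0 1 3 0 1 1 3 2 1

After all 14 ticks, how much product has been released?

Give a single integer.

Answer: 9

Derivation:
t=0: arr=1 -> substrate=0 bound=1 product=0
t=1: arr=0 -> substrate=0 bound=1 product=0
t=2: arr=3 -> substrate=0 bound=4 product=0
t=3: arr=1 -> substrate=1 bound=4 product=0
t=4: arr=3 -> substrate=3 bound=4 product=1
t=5: arr=0 -> substrate=3 bound=4 product=1
t=6: arr=1 -> substrate=1 bound=4 product=4
t=7: arr=3 -> substrate=4 bound=4 product=4
t=8: arr=0 -> substrate=3 bound=4 product=5
t=9: arr=1 -> substrate=4 bound=4 product=5
t=10: arr=1 -> substrate=2 bound=4 product=8
t=11: arr=3 -> substrate=5 bound=4 product=8
t=12: arr=2 -> substrate=6 bound=4 product=9
t=13: arr=1 -> substrate=7 bound=4 product=9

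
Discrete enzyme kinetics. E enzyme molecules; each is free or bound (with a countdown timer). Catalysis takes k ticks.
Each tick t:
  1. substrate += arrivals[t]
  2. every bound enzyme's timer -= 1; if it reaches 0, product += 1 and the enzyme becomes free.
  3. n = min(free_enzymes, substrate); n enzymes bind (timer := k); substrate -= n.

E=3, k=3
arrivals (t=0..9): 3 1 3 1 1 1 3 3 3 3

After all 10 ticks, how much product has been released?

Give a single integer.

Answer: 9

Derivation:
t=0: arr=3 -> substrate=0 bound=3 product=0
t=1: arr=1 -> substrate=1 bound=3 product=0
t=2: arr=3 -> substrate=4 bound=3 product=0
t=3: arr=1 -> substrate=2 bound=3 product=3
t=4: arr=1 -> substrate=3 bound=3 product=3
t=5: arr=1 -> substrate=4 bound=3 product=3
t=6: arr=3 -> substrate=4 bound=3 product=6
t=7: arr=3 -> substrate=7 bound=3 product=6
t=8: arr=3 -> substrate=10 bound=3 product=6
t=9: arr=3 -> substrate=10 bound=3 product=9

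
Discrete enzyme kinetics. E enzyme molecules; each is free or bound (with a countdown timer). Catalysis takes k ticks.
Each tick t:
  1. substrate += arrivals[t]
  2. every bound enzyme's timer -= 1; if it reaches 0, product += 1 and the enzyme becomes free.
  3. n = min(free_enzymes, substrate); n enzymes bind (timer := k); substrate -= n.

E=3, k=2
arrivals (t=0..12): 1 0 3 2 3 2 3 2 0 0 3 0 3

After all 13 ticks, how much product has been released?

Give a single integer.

Answer: 16

Derivation:
t=0: arr=1 -> substrate=0 bound=1 product=0
t=1: arr=0 -> substrate=0 bound=1 product=0
t=2: arr=3 -> substrate=0 bound=3 product=1
t=3: arr=2 -> substrate=2 bound=3 product=1
t=4: arr=3 -> substrate=2 bound=3 product=4
t=5: arr=2 -> substrate=4 bound=3 product=4
t=6: arr=3 -> substrate=4 bound=3 product=7
t=7: arr=2 -> substrate=6 bound=3 product=7
t=8: arr=0 -> substrate=3 bound=3 product=10
t=9: arr=0 -> substrate=3 bound=3 product=10
t=10: arr=3 -> substrate=3 bound=3 product=13
t=11: arr=0 -> substrate=3 bound=3 product=13
t=12: arr=3 -> substrate=3 bound=3 product=16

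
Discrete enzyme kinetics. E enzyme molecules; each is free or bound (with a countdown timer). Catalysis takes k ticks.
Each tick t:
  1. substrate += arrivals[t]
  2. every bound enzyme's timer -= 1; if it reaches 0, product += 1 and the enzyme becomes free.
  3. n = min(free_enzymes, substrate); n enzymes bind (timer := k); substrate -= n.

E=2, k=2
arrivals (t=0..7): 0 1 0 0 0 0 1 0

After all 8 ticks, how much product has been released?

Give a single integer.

t=0: arr=0 -> substrate=0 bound=0 product=0
t=1: arr=1 -> substrate=0 bound=1 product=0
t=2: arr=0 -> substrate=0 bound=1 product=0
t=3: arr=0 -> substrate=0 bound=0 product=1
t=4: arr=0 -> substrate=0 bound=0 product=1
t=5: arr=0 -> substrate=0 bound=0 product=1
t=6: arr=1 -> substrate=0 bound=1 product=1
t=7: arr=0 -> substrate=0 bound=1 product=1

Answer: 1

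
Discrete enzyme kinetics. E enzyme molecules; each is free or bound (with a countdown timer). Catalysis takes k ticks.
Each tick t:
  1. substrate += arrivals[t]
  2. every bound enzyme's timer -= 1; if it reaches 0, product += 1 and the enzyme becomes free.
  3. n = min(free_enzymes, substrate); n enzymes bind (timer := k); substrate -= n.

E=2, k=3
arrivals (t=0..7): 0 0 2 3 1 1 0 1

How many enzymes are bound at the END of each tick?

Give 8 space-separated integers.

Answer: 0 0 2 2 2 2 2 2

Derivation:
t=0: arr=0 -> substrate=0 bound=0 product=0
t=1: arr=0 -> substrate=0 bound=0 product=0
t=2: arr=2 -> substrate=0 bound=2 product=0
t=3: arr=3 -> substrate=3 bound=2 product=0
t=4: arr=1 -> substrate=4 bound=2 product=0
t=5: arr=1 -> substrate=3 bound=2 product=2
t=6: arr=0 -> substrate=3 bound=2 product=2
t=7: arr=1 -> substrate=4 bound=2 product=2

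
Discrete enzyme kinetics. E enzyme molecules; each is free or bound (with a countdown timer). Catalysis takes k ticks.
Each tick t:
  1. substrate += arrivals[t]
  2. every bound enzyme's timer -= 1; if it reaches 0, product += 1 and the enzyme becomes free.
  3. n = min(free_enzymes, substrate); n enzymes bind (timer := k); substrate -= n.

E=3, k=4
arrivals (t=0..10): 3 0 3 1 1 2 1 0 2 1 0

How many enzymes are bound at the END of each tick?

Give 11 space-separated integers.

t=0: arr=3 -> substrate=0 bound=3 product=0
t=1: arr=0 -> substrate=0 bound=3 product=0
t=2: arr=3 -> substrate=3 bound=3 product=0
t=3: arr=1 -> substrate=4 bound=3 product=0
t=4: arr=1 -> substrate=2 bound=3 product=3
t=5: arr=2 -> substrate=4 bound=3 product=3
t=6: arr=1 -> substrate=5 bound=3 product=3
t=7: arr=0 -> substrate=5 bound=3 product=3
t=8: arr=2 -> substrate=4 bound=3 product=6
t=9: arr=1 -> substrate=5 bound=3 product=6
t=10: arr=0 -> substrate=5 bound=3 product=6

Answer: 3 3 3 3 3 3 3 3 3 3 3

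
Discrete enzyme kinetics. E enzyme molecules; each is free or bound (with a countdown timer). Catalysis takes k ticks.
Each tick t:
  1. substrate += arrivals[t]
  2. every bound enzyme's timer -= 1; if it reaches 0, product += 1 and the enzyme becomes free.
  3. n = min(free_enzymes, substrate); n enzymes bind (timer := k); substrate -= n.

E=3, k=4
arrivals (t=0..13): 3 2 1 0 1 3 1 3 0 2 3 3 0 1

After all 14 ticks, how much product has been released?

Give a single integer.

t=0: arr=3 -> substrate=0 bound=3 product=0
t=1: arr=2 -> substrate=2 bound=3 product=0
t=2: arr=1 -> substrate=3 bound=3 product=0
t=3: arr=0 -> substrate=3 bound=3 product=0
t=4: arr=1 -> substrate=1 bound=3 product=3
t=5: arr=3 -> substrate=4 bound=3 product=3
t=6: arr=1 -> substrate=5 bound=3 product=3
t=7: arr=3 -> substrate=8 bound=3 product=3
t=8: arr=0 -> substrate=5 bound=3 product=6
t=9: arr=2 -> substrate=7 bound=3 product=6
t=10: arr=3 -> substrate=10 bound=3 product=6
t=11: arr=3 -> substrate=13 bound=3 product=6
t=12: arr=0 -> substrate=10 bound=3 product=9
t=13: arr=1 -> substrate=11 bound=3 product=9

Answer: 9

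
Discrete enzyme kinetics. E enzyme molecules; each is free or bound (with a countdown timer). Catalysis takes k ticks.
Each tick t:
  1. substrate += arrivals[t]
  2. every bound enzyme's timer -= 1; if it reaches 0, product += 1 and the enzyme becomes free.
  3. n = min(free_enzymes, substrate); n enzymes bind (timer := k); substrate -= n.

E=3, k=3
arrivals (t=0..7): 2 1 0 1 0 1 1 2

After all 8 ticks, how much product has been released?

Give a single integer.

Answer: 4

Derivation:
t=0: arr=2 -> substrate=0 bound=2 product=0
t=1: arr=1 -> substrate=0 bound=3 product=0
t=2: arr=0 -> substrate=0 bound=3 product=0
t=3: arr=1 -> substrate=0 bound=2 product=2
t=4: arr=0 -> substrate=0 bound=1 product=3
t=5: arr=1 -> substrate=0 bound=2 product=3
t=6: arr=1 -> substrate=0 bound=2 product=4
t=7: arr=2 -> substrate=1 bound=3 product=4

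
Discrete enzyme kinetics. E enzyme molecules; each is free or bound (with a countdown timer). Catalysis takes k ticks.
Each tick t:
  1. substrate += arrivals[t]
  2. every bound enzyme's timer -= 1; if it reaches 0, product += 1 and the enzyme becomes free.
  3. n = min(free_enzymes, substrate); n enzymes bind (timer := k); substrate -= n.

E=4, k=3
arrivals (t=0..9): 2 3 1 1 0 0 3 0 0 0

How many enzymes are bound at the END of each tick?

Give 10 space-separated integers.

t=0: arr=2 -> substrate=0 bound=2 product=0
t=1: arr=3 -> substrate=1 bound=4 product=0
t=2: arr=1 -> substrate=2 bound=4 product=0
t=3: arr=1 -> substrate=1 bound=4 product=2
t=4: arr=0 -> substrate=0 bound=3 product=4
t=5: arr=0 -> substrate=0 bound=3 product=4
t=6: arr=3 -> substrate=0 bound=4 product=6
t=7: arr=0 -> substrate=0 bound=3 product=7
t=8: arr=0 -> substrate=0 bound=3 product=7
t=9: arr=0 -> substrate=0 bound=0 product=10

Answer: 2 4 4 4 3 3 4 3 3 0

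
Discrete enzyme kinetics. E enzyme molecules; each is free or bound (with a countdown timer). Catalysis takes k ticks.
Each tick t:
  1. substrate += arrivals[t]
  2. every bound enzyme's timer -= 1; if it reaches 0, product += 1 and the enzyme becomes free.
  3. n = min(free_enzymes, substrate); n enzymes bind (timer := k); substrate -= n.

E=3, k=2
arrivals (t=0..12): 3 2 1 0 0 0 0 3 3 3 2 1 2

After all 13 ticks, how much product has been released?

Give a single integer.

t=0: arr=3 -> substrate=0 bound=3 product=0
t=1: arr=2 -> substrate=2 bound=3 product=0
t=2: arr=1 -> substrate=0 bound=3 product=3
t=3: arr=0 -> substrate=0 bound=3 product=3
t=4: arr=0 -> substrate=0 bound=0 product=6
t=5: arr=0 -> substrate=0 bound=0 product=6
t=6: arr=0 -> substrate=0 bound=0 product=6
t=7: arr=3 -> substrate=0 bound=3 product=6
t=8: arr=3 -> substrate=3 bound=3 product=6
t=9: arr=3 -> substrate=3 bound=3 product=9
t=10: arr=2 -> substrate=5 bound=3 product=9
t=11: arr=1 -> substrate=3 bound=3 product=12
t=12: arr=2 -> substrate=5 bound=3 product=12

Answer: 12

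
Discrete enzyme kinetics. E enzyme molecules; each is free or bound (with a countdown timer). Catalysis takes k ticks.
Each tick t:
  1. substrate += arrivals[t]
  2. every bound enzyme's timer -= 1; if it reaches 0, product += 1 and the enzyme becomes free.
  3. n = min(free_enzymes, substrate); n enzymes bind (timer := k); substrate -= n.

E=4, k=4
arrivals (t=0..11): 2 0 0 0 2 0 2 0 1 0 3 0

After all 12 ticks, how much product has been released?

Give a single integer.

t=0: arr=2 -> substrate=0 bound=2 product=0
t=1: arr=0 -> substrate=0 bound=2 product=0
t=2: arr=0 -> substrate=0 bound=2 product=0
t=3: arr=0 -> substrate=0 bound=2 product=0
t=4: arr=2 -> substrate=0 bound=2 product=2
t=5: arr=0 -> substrate=0 bound=2 product=2
t=6: arr=2 -> substrate=0 bound=4 product=2
t=7: arr=0 -> substrate=0 bound=4 product=2
t=8: arr=1 -> substrate=0 bound=3 product=4
t=9: arr=0 -> substrate=0 bound=3 product=4
t=10: arr=3 -> substrate=0 bound=4 product=6
t=11: arr=0 -> substrate=0 bound=4 product=6

Answer: 6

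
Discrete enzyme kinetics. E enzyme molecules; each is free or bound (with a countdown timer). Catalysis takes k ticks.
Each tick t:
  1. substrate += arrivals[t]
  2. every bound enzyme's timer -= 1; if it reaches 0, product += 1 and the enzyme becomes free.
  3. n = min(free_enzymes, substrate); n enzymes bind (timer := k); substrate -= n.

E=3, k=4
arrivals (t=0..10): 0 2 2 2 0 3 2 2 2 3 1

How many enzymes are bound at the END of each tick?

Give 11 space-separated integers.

t=0: arr=0 -> substrate=0 bound=0 product=0
t=1: arr=2 -> substrate=0 bound=2 product=0
t=2: arr=2 -> substrate=1 bound=3 product=0
t=3: arr=2 -> substrate=3 bound=3 product=0
t=4: arr=0 -> substrate=3 bound=3 product=0
t=5: arr=3 -> substrate=4 bound=3 product=2
t=6: arr=2 -> substrate=5 bound=3 product=3
t=7: arr=2 -> substrate=7 bound=3 product=3
t=8: arr=2 -> substrate=9 bound=3 product=3
t=9: arr=3 -> substrate=10 bound=3 product=5
t=10: arr=1 -> substrate=10 bound=3 product=6

Answer: 0 2 3 3 3 3 3 3 3 3 3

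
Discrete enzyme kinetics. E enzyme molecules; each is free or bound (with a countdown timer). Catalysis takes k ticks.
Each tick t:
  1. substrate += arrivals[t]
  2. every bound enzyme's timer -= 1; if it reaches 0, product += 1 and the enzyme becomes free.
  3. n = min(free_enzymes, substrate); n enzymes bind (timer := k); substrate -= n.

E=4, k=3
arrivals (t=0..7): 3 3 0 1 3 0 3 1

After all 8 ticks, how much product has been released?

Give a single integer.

t=0: arr=3 -> substrate=0 bound=3 product=0
t=1: arr=3 -> substrate=2 bound=4 product=0
t=2: arr=0 -> substrate=2 bound=4 product=0
t=3: arr=1 -> substrate=0 bound=4 product=3
t=4: arr=3 -> substrate=2 bound=4 product=4
t=5: arr=0 -> substrate=2 bound=4 product=4
t=6: arr=3 -> substrate=2 bound=4 product=7
t=7: arr=1 -> substrate=2 bound=4 product=8

Answer: 8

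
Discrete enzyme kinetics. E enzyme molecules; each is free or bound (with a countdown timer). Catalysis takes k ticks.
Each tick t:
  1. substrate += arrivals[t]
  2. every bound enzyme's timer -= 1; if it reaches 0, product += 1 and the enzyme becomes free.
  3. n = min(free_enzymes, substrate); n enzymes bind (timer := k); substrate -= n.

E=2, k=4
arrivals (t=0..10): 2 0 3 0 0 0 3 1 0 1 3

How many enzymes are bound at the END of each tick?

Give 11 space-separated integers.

t=0: arr=2 -> substrate=0 bound=2 product=0
t=1: arr=0 -> substrate=0 bound=2 product=0
t=2: arr=3 -> substrate=3 bound=2 product=0
t=3: arr=0 -> substrate=3 bound=2 product=0
t=4: arr=0 -> substrate=1 bound=2 product=2
t=5: arr=0 -> substrate=1 bound=2 product=2
t=6: arr=3 -> substrate=4 bound=2 product=2
t=7: arr=1 -> substrate=5 bound=2 product=2
t=8: arr=0 -> substrate=3 bound=2 product=4
t=9: arr=1 -> substrate=4 bound=2 product=4
t=10: arr=3 -> substrate=7 bound=2 product=4

Answer: 2 2 2 2 2 2 2 2 2 2 2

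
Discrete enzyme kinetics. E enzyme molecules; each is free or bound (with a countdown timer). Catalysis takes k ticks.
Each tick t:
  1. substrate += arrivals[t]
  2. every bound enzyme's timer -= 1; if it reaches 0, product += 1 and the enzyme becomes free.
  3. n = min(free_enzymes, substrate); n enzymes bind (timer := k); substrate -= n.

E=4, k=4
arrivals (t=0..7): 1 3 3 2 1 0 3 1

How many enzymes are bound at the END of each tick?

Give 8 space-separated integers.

t=0: arr=1 -> substrate=0 bound=1 product=0
t=1: arr=3 -> substrate=0 bound=4 product=0
t=2: arr=3 -> substrate=3 bound=4 product=0
t=3: arr=2 -> substrate=5 bound=4 product=0
t=4: arr=1 -> substrate=5 bound=4 product=1
t=5: arr=0 -> substrate=2 bound=4 product=4
t=6: arr=3 -> substrate=5 bound=4 product=4
t=7: arr=1 -> substrate=6 bound=4 product=4

Answer: 1 4 4 4 4 4 4 4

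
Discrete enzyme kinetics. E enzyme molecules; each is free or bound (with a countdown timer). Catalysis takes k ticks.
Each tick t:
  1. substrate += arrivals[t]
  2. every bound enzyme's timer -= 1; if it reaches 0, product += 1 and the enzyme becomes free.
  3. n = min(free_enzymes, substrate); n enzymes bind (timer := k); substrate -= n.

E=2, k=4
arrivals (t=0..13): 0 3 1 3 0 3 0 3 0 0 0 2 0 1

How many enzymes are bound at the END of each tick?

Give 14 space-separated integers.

Answer: 0 2 2 2 2 2 2 2 2 2 2 2 2 2

Derivation:
t=0: arr=0 -> substrate=0 bound=0 product=0
t=1: arr=3 -> substrate=1 bound=2 product=0
t=2: arr=1 -> substrate=2 bound=2 product=0
t=3: arr=3 -> substrate=5 bound=2 product=0
t=4: arr=0 -> substrate=5 bound=2 product=0
t=5: arr=3 -> substrate=6 bound=2 product=2
t=6: arr=0 -> substrate=6 bound=2 product=2
t=7: arr=3 -> substrate=9 bound=2 product=2
t=8: arr=0 -> substrate=9 bound=2 product=2
t=9: arr=0 -> substrate=7 bound=2 product=4
t=10: arr=0 -> substrate=7 bound=2 product=4
t=11: arr=2 -> substrate=9 bound=2 product=4
t=12: arr=0 -> substrate=9 bound=2 product=4
t=13: arr=1 -> substrate=8 bound=2 product=6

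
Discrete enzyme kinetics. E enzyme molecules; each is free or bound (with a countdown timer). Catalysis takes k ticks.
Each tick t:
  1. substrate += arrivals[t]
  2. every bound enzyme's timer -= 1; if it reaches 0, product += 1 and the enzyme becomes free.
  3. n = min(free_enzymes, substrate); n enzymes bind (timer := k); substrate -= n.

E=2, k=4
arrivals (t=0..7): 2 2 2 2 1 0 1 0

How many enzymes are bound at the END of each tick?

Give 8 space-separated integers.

t=0: arr=2 -> substrate=0 bound=2 product=0
t=1: arr=2 -> substrate=2 bound=2 product=0
t=2: arr=2 -> substrate=4 bound=2 product=0
t=3: arr=2 -> substrate=6 bound=2 product=0
t=4: arr=1 -> substrate=5 bound=2 product=2
t=5: arr=0 -> substrate=5 bound=2 product=2
t=6: arr=1 -> substrate=6 bound=2 product=2
t=7: arr=0 -> substrate=6 bound=2 product=2

Answer: 2 2 2 2 2 2 2 2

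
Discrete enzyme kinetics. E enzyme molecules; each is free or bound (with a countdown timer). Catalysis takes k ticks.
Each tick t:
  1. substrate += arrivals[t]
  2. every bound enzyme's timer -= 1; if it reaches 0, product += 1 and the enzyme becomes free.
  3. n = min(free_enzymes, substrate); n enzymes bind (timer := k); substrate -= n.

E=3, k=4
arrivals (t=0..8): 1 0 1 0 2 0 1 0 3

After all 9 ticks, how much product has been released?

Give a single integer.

t=0: arr=1 -> substrate=0 bound=1 product=0
t=1: arr=0 -> substrate=0 bound=1 product=0
t=2: arr=1 -> substrate=0 bound=2 product=0
t=3: arr=0 -> substrate=0 bound=2 product=0
t=4: arr=2 -> substrate=0 bound=3 product=1
t=5: arr=0 -> substrate=0 bound=3 product=1
t=6: arr=1 -> substrate=0 bound=3 product=2
t=7: arr=0 -> substrate=0 bound=3 product=2
t=8: arr=3 -> substrate=1 bound=3 product=4

Answer: 4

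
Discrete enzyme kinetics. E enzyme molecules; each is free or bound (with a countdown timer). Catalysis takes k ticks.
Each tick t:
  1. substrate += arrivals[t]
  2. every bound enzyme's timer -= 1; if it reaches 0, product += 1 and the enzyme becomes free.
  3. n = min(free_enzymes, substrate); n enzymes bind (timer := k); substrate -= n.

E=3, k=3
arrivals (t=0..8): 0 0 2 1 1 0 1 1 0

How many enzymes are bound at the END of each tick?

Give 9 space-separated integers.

t=0: arr=0 -> substrate=0 bound=0 product=0
t=1: arr=0 -> substrate=0 bound=0 product=0
t=2: arr=2 -> substrate=0 bound=2 product=0
t=3: arr=1 -> substrate=0 bound=3 product=0
t=4: arr=1 -> substrate=1 bound=3 product=0
t=5: arr=0 -> substrate=0 bound=2 product=2
t=6: arr=1 -> substrate=0 bound=2 product=3
t=7: arr=1 -> substrate=0 bound=3 product=3
t=8: arr=0 -> substrate=0 bound=2 product=4

Answer: 0 0 2 3 3 2 2 3 2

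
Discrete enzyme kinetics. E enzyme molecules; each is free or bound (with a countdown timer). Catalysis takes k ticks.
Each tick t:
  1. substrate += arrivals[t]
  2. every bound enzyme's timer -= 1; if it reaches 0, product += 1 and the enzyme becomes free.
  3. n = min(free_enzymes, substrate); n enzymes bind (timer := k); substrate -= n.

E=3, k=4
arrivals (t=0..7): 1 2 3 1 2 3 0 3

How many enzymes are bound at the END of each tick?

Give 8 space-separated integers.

Answer: 1 3 3 3 3 3 3 3

Derivation:
t=0: arr=1 -> substrate=0 bound=1 product=0
t=1: arr=2 -> substrate=0 bound=3 product=0
t=2: arr=3 -> substrate=3 bound=3 product=0
t=3: arr=1 -> substrate=4 bound=3 product=0
t=4: arr=2 -> substrate=5 bound=3 product=1
t=5: arr=3 -> substrate=6 bound=3 product=3
t=6: arr=0 -> substrate=6 bound=3 product=3
t=7: arr=3 -> substrate=9 bound=3 product=3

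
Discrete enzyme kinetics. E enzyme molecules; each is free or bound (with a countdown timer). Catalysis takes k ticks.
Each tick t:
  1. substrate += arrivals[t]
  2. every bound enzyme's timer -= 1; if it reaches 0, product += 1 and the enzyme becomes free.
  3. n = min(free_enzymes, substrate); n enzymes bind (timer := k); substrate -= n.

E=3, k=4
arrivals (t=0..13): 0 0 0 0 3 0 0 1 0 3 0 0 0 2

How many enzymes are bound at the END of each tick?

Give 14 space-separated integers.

Answer: 0 0 0 0 3 3 3 3 1 3 3 3 3 3

Derivation:
t=0: arr=0 -> substrate=0 bound=0 product=0
t=1: arr=0 -> substrate=0 bound=0 product=0
t=2: arr=0 -> substrate=0 bound=0 product=0
t=3: arr=0 -> substrate=0 bound=0 product=0
t=4: arr=3 -> substrate=0 bound=3 product=0
t=5: arr=0 -> substrate=0 bound=3 product=0
t=6: arr=0 -> substrate=0 bound=3 product=0
t=7: arr=1 -> substrate=1 bound=3 product=0
t=8: arr=0 -> substrate=0 bound=1 product=3
t=9: arr=3 -> substrate=1 bound=3 product=3
t=10: arr=0 -> substrate=1 bound=3 product=3
t=11: arr=0 -> substrate=1 bound=3 product=3
t=12: arr=0 -> substrate=0 bound=3 product=4
t=13: arr=2 -> substrate=0 bound=3 product=6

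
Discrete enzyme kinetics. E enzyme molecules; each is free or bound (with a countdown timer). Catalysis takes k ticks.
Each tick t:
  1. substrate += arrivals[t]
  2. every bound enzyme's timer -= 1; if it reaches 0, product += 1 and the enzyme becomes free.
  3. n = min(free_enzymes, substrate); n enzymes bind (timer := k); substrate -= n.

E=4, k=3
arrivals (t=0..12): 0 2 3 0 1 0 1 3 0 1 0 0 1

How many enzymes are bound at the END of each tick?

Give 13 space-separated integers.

Answer: 0 2 4 4 4 2 3 4 4 4 1 1 1

Derivation:
t=0: arr=0 -> substrate=0 bound=0 product=0
t=1: arr=2 -> substrate=0 bound=2 product=0
t=2: arr=3 -> substrate=1 bound=4 product=0
t=3: arr=0 -> substrate=1 bound=4 product=0
t=4: arr=1 -> substrate=0 bound=4 product=2
t=5: arr=0 -> substrate=0 bound=2 product=4
t=6: arr=1 -> substrate=0 bound=3 product=4
t=7: arr=3 -> substrate=0 bound=4 product=6
t=8: arr=0 -> substrate=0 bound=4 product=6
t=9: arr=1 -> substrate=0 bound=4 product=7
t=10: arr=0 -> substrate=0 bound=1 product=10
t=11: arr=0 -> substrate=0 bound=1 product=10
t=12: arr=1 -> substrate=0 bound=1 product=11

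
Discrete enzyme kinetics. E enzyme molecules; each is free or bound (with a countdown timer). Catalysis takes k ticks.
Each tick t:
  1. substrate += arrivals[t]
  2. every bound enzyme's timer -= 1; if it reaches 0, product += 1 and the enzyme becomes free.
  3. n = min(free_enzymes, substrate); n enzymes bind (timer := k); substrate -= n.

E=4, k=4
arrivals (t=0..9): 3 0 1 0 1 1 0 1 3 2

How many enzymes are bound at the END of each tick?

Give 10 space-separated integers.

t=0: arr=3 -> substrate=0 bound=3 product=0
t=1: arr=0 -> substrate=0 bound=3 product=0
t=2: arr=1 -> substrate=0 bound=4 product=0
t=3: arr=0 -> substrate=0 bound=4 product=0
t=4: arr=1 -> substrate=0 bound=2 product=3
t=5: arr=1 -> substrate=0 bound=3 product=3
t=6: arr=0 -> substrate=0 bound=2 product=4
t=7: arr=1 -> substrate=0 bound=3 product=4
t=8: arr=3 -> substrate=1 bound=4 product=5
t=9: arr=2 -> substrate=2 bound=4 product=6

Answer: 3 3 4 4 2 3 2 3 4 4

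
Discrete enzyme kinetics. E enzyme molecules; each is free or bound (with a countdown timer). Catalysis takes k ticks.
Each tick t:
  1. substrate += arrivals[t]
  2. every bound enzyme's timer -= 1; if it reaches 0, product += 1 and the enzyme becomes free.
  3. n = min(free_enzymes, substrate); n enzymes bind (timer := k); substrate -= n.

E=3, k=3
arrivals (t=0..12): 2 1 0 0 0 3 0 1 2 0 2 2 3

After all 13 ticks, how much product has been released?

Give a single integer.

Answer: 9

Derivation:
t=0: arr=2 -> substrate=0 bound=2 product=0
t=1: arr=1 -> substrate=0 bound=3 product=0
t=2: arr=0 -> substrate=0 bound=3 product=0
t=3: arr=0 -> substrate=0 bound=1 product=2
t=4: arr=0 -> substrate=0 bound=0 product=3
t=5: arr=3 -> substrate=0 bound=3 product=3
t=6: arr=0 -> substrate=0 bound=3 product=3
t=7: arr=1 -> substrate=1 bound=3 product=3
t=8: arr=2 -> substrate=0 bound=3 product=6
t=9: arr=0 -> substrate=0 bound=3 product=6
t=10: arr=2 -> substrate=2 bound=3 product=6
t=11: arr=2 -> substrate=1 bound=3 product=9
t=12: arr=3 -> substrate=4 bound=3 product=9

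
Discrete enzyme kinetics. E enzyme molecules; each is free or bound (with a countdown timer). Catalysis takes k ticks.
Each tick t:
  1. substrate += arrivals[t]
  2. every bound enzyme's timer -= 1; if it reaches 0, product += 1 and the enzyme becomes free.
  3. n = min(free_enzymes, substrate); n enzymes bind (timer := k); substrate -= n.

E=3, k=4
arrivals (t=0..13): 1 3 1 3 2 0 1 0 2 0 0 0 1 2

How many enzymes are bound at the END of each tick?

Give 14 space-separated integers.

Answer: 1 3 3 3 3 3 3 3 3 3 3 3 3 3

Derivation:
t=0: arr=1 -> substrate=0 bound=1 product=0
t=1: arr=3 -> substrate=1 bound=3 product=0
t=2: arr=1 -> substrate=2 bound=3 product=0
t=3: arr=3 -> substrate=5 bound=3 product=0
t=4: arr=2 -> substrate=6 bound=3 product=1
t=5: arr=0 -> substrate=4 bound=3 product=3
t=6: arr=1 -> substrate=5 bound=3 product=3
t=7: arr=0 -> substrate=5 bound=3 product=3
t=8: arr=2 -> substrate=6 bound=3 product=4
t=9: arr=0 -> substrate=4 bound=3 product=6
t=10: arr=0 -> substrate=4 bound=3 product=6
t=11: arr=0 -> substrate=4 bound=3 product=6
t=12: arr=1 -> substrate=4 bound=3 product=7
t=13: arr=2 -> substrate=4 bound=3 product=9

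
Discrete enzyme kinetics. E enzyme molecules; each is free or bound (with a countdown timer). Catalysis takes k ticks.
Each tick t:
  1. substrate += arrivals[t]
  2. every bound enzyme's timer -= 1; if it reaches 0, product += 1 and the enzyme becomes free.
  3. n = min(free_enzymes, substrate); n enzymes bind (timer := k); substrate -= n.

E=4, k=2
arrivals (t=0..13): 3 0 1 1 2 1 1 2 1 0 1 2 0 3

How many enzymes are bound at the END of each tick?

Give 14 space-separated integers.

Answer: 3 3 1 2 3 3 2 3 3 1 1 3 2 3

Derivation:
t=0: arr=3 -> substrate=0 bound=3 product=0
t=1: arr=0 -> substrate=0 bound=3 product=0
t=2: arr=1 -> substrate=0 bound=1 product=3
t=3: arr=1 -> substrate=0 bound=2 product=3
t=4: arr=2 -> substrate=0 bound=3 product=4
t=5: arr=1 -> substrate=0 bound=3 product=5
t=6: arr=1 -> substrate=0 bound=2 product=7
t=7: arr=2 -> substrate=0 bound=3 product=8
t=8: arr=1 -> substrate=0 bound=3 product=9
t=9: arr=0 -> substrate=0 bound=1 product=11
t=10: arr=1 -> substrate=0 bound=1 product=12
t=11: arr=2 -> substrate=0 bound=3 product=12
t=12: arr=0 -> substrate=0 bound=2 product=13
t=13: arr=3 -> substrate=0 bound=3 product=15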